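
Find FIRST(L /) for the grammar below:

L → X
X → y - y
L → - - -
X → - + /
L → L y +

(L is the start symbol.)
FIRST sets of the non-terminals involved (from the grammar, by fixed-point iteration):
  FIRST(L) = { '-', 'y' }

To compute FIRST(L /), process the symbols left to right:
Symbol L is a non-terminal. Add FIRST(L) \ {ε} = { '-', 'y' }
L is not nullable (ε ∉ FIRST(L)), so stop here.
FIRST(L /) = { '-', 'y' }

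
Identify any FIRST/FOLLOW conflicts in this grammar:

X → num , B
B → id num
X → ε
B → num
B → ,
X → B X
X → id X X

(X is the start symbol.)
A FIRST/FOLLOW conflict occurs when a non-terminal N has a nullable alternative N → β (β ⇒* ε) and another alternative N → α with FIRST(α) ∩ FOLLOW(N) ≠ ∅: on such a lookahead the parser cannot decide between expanding α and letting N vanish via β.

Nullable non-terminals: X.
FIRST sets used below: FIRST(B) = { ',', 'id', 'num' }

X: nullable alternative(s) X → ε; FOLLOW(X) = { $, ',', 'id', 'num' }
  X → num , B: FIRST \ {ε} = { 'num' } — overlaps FOLLOW(X) on { 'num' }: CONFLICT
  X → ε: FIRST \ {ε} = { } — this is the only nullable alternative, skip
  X → B X: FIRST \ {ε} = { ',', 'id', 'num' } — overlaps FOLLOW(X) on { ',', 'id', 'num' }: CONFLICT
  X → id X X: FIRST \ {ε} = { 'id' } — overlaps FOLLOW(X) on { 'id' }: CONFLICT

B has no nullable alternative, so no FIRST/FOLLOW check is needed there.

So the grammar has 3 FIRST/FOLLOW conflicts (marked CONFLICT above).

Answer: Yes. X → num ',' B with FOLLOW(X) on { 'num' }; X → B X with FOLLOW(X) on { ',', 'id', 'num' }; X → id X X with FOLLOW(X) on { 'id' }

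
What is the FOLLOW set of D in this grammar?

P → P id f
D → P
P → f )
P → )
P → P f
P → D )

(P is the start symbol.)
To compute FOLLOW(D), find every occurrence of D on a right-hand side N → α D β: add FIRST(β) \ {ε}, and if β is empty or nullable also add FOLLOW(N). Iterate to a fixed point.

In P → D ): D is followed by ')', add FIRST(')') \ {ε} = { ')' }

Taking the union: FOLLOW(D) = { ')' }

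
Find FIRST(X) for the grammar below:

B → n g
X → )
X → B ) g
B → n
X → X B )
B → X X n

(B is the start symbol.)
FIRST sets of the other non-terminals involved (by the same procedure, iterated to a fixed point):
  FIRST(B) = { ')', 'n' }

From X → ):
  - ')' is a terminal: add ')' and stop
From X → B ) g:
  - B is a non-terminal: add FIRST(B) \ {ε} = { ')', 'n' }
    B is not nullable, so stop
From X → X B ):
  - X is the symbol being defined: contributes nothing new
    X is not nullable, so stop

Collecting: FIRST(X) = { ')', 'n' }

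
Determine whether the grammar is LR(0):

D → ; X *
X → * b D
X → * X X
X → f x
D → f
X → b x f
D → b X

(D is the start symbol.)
A grammar is LR(0) if no state in the canonical LR(0) collection has:
  - both a shift item (dot before a terminal) and a complete item (shift-reduce conflict), or
  - two or more complete items (reduce-reduce conflict; the accept item [D' → D .] counts as a complete item here).

Augment with D' → D and build the canonical LR(0) collection (I0 = CLOSURE({[D' → . D]}), then GOTO on every symbol after a dot until no new states appear). It has 18 states:
  I0: { [D → . ; X *], [D → . b X], [D → . f], [D' → . D] }  — shift
  I1: { [D → ; . X *], [X → . * X X], [X → . * b D], [X → . b x f], [X → . f x] }  — shift
  I2: { [D' → D .] }  — accept
  I3: { [D → b . X], [X → . * X X], [X → . * b D], [X → . b x f], [X → . f x] }  — shift
  I4: { [D → f .] }  — reduce
  I5: { [X → * . X X], [X → * . b D], [X → . * X X], [X → . * b D], [X → . b x f], [X → . f x] }  — shift
  I6: { [D → b X .] }  — reduce
  I7: { [X → b . x f] }  — shift
  I8: { [X → f . x] }  — shift
  I9: { [X → f x .] }  — reduce
  I10: { [X → b x . f] }  — shift
  I11: { [X → b x f .] }  — reduce
  I12: { [X → * X . X], [X → . * X X], [X → . * b D], [X → . b x f], [X → . f x] }  — shift
  I13: { [D → . ; X *], [D → . b X], [D → . f], [X → * b . D], [X → b . x f] }  — shift
  I14: { [X → * b D .] }  — reduce
  I15: { [X → * X X .] }  — reduce
  I16: { [D → ; X . *] }  — shift
  I17: { [D → ; X * .] }  — reduce

Every state is either a pure shift/goto state or contains exactly one complete item and nothing to shift — no conflicts. The grammar is LR(0).

Answer: Yes, the grammar is LR(0)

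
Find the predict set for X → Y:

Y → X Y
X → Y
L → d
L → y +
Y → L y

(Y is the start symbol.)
{ 'd', 'y' }

PREDICT(X → Y) = (FIRST(RHS) \ {ε}) ∪ (FOLLOW(X) if ε ∈ FIRST(RHS), i.e. RHS ⇒* ε)
FIRST(Y) = { 'd', 'y' }
FIRST(Y) = { 'd', 'y' }
ε ∉ FIRST(Y), so FOLLOW(X) is not added.
PREDICT(X → Y) = { 'd', 'y' }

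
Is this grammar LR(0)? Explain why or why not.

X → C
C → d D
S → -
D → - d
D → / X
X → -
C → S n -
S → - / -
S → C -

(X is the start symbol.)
No. Shift-reduce conflict between [S → - .] and [S → - . / -]

Augment with X' → X and build the canonical LR(0) collection (I0 = CLOSURE({[X' → . X]}), then GOTO on every symbol after a dot until no new states appear). It has 16 states:
  I0: { [C → . S n -], [C → . d D], [S → . - / -], [S → . -], [S → . C -], [X → . -], [X → . C], [X' → . X] }  — shift
  I1: { [S → - . / -], [S → - .], [X → - .] }  — shift, 2 reduces
  I2: { [S → C . -], [X → C .] }  — shift, reduce
  I3: { [C → S . n -] }  — shift
  I4: { [X' → X .] }  — accept
  I5: { [C → d . D], [D → . - d], [D → . / X] }  — shift
  I6: { [D → - . d] }  — shift
  I7: { [C → . S n -], [C → . d D], [D → / . X], [S → . - / -], [S → . -], [S → . C -], [X → . -], [X → . C] }  — shift
  I8: { [C → d D .] }  — reduce
  I9: { [D → / X .] }  — reduce
  I10: { [D → - d .] }  — reduce
  I11: { [C → S n . -] }  — shift
  I12: { [C → S n - .] }  — reduce
  I13: { [S → C - .] }  — reduce
  I14: { [S → - / . -] }  — shift
  I15: { [S → - / - .] }  — reduce

Conflict in state I1:
  Shift-reduce conflict between [S → - .] and [S → - . / -]
So the grammar is NOT LR(0).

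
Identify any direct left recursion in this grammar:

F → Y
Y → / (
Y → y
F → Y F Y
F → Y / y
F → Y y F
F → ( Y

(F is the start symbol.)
No direct left recursion

F → Y: starts with Y
Y → / (: starts with '/'
Y → y: starts with y
F → Y F Y: starts with Y
F → Y / y: starts with Y
F → Y y F: starts with Y
F → ( Y: starts with '('

No direct left recursion found.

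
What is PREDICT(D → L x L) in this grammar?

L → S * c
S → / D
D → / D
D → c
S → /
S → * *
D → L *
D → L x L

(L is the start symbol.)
PREDICT(D → L x L) = (FIRST(RHS) \ {ε}) ∪ (FOLLOW(D) if ε ∈ FIRST(RHS), i.e. RHS ⇒* ε)
FIRST(L) = { '*', '/' }
FIRST(L x L) = { '*', '/' }
ε ∉ FIRST(L x L), so FOLLOW(D) is not added.
PREDICT(D → L x L) = { '*', '/' }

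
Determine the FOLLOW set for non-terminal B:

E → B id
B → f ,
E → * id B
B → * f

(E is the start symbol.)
To compute FOLLOW(B), find every occurrence of B on a right-hand side N → α B β: add FIRST(β) \ {ε}, and if β is empty or nullable also add FOLLOW(N). Iterate to a fixed point.

In E → B id: B is followed by id, add FIRST(id) \ {ε} = { 'id' }
In E → * id B: B is at the end, add FOLLOW(E)

The FOLLOW sets referred to above (computed the same way, to a fixed point):
  FOLLOW(E) = { $ }

Taking the union: FOLLOW(B) = { $, 'id' }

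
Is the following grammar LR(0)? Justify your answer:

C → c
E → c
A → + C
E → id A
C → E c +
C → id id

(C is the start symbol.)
Augment with C' → C and build the canonical LR(0) collection (I0 = CLOSURE({[C' → . C]}), then GOTO on every symbol after a dot until no new states appear). It has 11 states:
  I0: { [C → . E c +], [C → . c], [C → . id id], [C' → . C], [E → . c], [E → . id A] }  — shift
  I1: { [C' → C .] }  — accept
  I2: { [C → E . c +] }  — shift
  I3: { [C → c .], [E → c .] }  — 2 reduces
  I4: { [A → . + C], [C → id . id], [E → id . A] }  — shift
  I5: { [A → + . C], [C → . E c +], [C → . c], [C → . id id], [E → . c], [E → . id A] }  — shift
  I6: { [E → id A .] }  — reduce
  I7: { [C → id id .] }  — reduce
  I8: { [A → + C .] }  — reduce
  I9: { [C → E c . +] }  — shift
  I10: { [C → E c + .] }  — reduce

Conflict in state I3:
  Reduce-reduce conflict: [C → c .] and [E → c .]
So the grammar is NOT LR(0).

Answer: No. Reduce-reduce conflict: [C → c .] and [E → c .]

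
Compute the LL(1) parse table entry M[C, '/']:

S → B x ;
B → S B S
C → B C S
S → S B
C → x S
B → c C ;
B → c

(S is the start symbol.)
To find M[C, '/'], we find productions for C where '/' is in the predict set (PREDICT(N → α) = (FIRST(α) \ {ε}) ∪ (FOLLOW(N) if α ⇒* ε)).

Relevant sets:
  FIRST(B) = { 'c' }

C → B C S: PREDICT = { 'c' }
C → x S: PREDICT = { 'x' }

M[C, '/'] is empty (no production applies)

Answer: Empty (error entry)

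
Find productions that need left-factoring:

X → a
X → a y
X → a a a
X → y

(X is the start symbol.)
Left-factoring is needed when two productions for the same non-terminal
share a common prefix on the right-hand side.

Productions for X:
  X → a
  X → a y
  X → a a a
  X → y

Found common prefix 'a' in productions for X

Answer: Yes, X has productions with common prefix 'a'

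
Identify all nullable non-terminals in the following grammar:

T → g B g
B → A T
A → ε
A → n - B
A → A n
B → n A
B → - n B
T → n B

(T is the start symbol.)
A non-terminal is nullable if it can derive ε (the empty string): either it has an ε-production, or it has a production whose right-hand side consists entirely of nullable non-terminals.

ε-productions: A → ε
So A is immediately nullable.
No further non-terminal can be added: every production for the remaining non-terminals contains a terminal or a non-nullable non-terminal.
Nullable = { 'A' }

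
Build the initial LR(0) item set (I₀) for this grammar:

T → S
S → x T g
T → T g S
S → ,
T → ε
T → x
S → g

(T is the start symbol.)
First, augment the grammar with T' → T
I₀ = CLOSURE({ [T' → . T] }):
  [T' → . T] has the dot before T: add [T → . S], [T → . T g S], [T → .], [T → . x]
  [T → . S] has the dot before S: add [S → . x T g], [S → . ,], [S → . g]
No further items can be added.

I₀ = { [S → . ,], [S → . g], [S → . x T g], [T → . S], [T → . T g S], [T → . x], [T → .], [T' → . T] }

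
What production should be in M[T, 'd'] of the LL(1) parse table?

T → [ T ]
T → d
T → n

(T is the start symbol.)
To find M[T, 'd'], we find productions for T where 'd' is in the predict set (PREDICT(N → α) = (FIRST(α) \ {ε}) ∪ (FOLLOW(N) if α ⇒* ε)).

T → [ T ]: PREDICT = { '[' }
T → d: PREDICT = { 'd' }
  'd' is in predict set, so this production goes in M[T, 'd']
T → n: PREDICT = { 'n' }

M[T, 'd'] = T → d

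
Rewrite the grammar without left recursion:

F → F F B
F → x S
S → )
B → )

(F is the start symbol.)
F → x S F'
F' → F B F'
F' → ε
S → )
B → )

F is directly left-recursive. The standard transformation for
  A → A α₁ | ... | A α_m | β₁ | ... | β_n
is
  A  → β₁ A' | ... | β_n A'
  A' → α₁ A' | ... | α_m A' | ε

F → x S becomes F → x S F'
F → F F B becomes F' → F B F'
Add F' → ε

Productions for other non-terminals are unchanged:
  S → )
  B → )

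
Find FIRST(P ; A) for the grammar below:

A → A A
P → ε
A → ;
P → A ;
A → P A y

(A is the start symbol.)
{ ';' }

FIRST sets of the non-terminals involved (from the grammar, by fixed-point iteration):
  FIRST(P) = { ';', ε }

To compute FIRST(P ; A), process the symbols left to right:
Symbol P is a non-terminal. Add FIRST(P) \ {ε} = { ';' }
P is nullable (ε ∈ FIRST(P)), continue to the next symbol.
Symbol ; is a terminal. Add ';' and stop.
FIRST(P ; A) = { ';' }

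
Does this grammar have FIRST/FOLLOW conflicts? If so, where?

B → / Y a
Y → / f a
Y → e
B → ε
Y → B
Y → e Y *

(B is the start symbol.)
A FIRST/FOLLOW conflict occurs when a non-terminal N has a nullable alternative N → β (β ⇒* ε) and another alternative N → α with FIRST(α) ∩ FOLLOW(N) ≠ ∅: on such a lookahead the parser cannot decide between expanding α and letting N vanish via β.

Nullable non-terminals: B, Y.
FIRST sets used below: FIRST(B) = { '/', ε }

B: nullable alternative(s) B → ε; FOLLOW(B) = { $, '*', 'a' }
  B → / Y a: FIRST \ {ε} = { '/' } — disjoint from FOLLOW(B)
  B → ε: FIRST \ {ε} = { } — this is the only nullable alternative, skip

Y: nullable alternative(s) Y → B; FOLLOW(Y) = { '*', 'a' }
  Y → / f a: FIRST \ {ε} = { '/' } — disjoint from FOLLOW(Y)
  Y → e: FIRST \ {ε} = { 'e' } — disjoint from FOLLOW(Y)
  Y → B: FIRST \ {ε} = { '/' } — this is the only nullable alternative, skip
  Y → e Y *: FIRST \ {ε} = { 'e' } — disjoint from FOLLOW(Y)

No FIRST/FOLLOW conflicts found.

Answer: No FIRST/FOLLOW conflicts.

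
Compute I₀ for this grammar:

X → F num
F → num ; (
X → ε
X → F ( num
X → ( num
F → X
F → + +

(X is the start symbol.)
First, augment the grammar with X' → X
I₀ = CLOSURE({ [X' → . X] }):
  [X' → . X] has the dot before X: add [X → . F num], [X → .], [X → . F ( num], [X → . ( num]
  [X → . F num] has the dot before F: add [F → . num ; (], [F → . X], [F → . + +]
No further items can be added.

I₀ = { [F → . + +], [F → . X], [F → . num ; (], [X → . ( num], [X → . F ( num], [X → . F num], [X → .], [X' → . X] }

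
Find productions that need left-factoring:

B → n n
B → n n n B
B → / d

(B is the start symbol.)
Left-factoring is needed when two productions for the same non-terminal
share a common prefix on the right-hand side.

Productions for B:
  B → n n
  B → n n n B
  B → / d

Found common prefix 'n n' in productions for B

Answer: Yes, B has productions with common prefix 'n n'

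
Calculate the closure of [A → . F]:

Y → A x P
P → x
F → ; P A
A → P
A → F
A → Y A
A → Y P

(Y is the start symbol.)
{ [A → . F], [F → . ; P A] }

Start with: [A → . F]
  [A → . F] has the dot before F: add [F → . ; P A]
No further items can be added.

CLOSURE = { [A → . F], [F → . ; P A] }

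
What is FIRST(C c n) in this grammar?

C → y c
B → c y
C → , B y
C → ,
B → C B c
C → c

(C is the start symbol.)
FIRST sets of the non-terminals involved (from the grammar, by fixed-point iteration):
  FIRST(C) = { ',', 'c', 'y' }

To compute FIRST(C c n), process the symbols left to right:
Symbol C is a non-terminal. Add FIRST(C) \ {ε} = { ',', 'c', 'y' }
C is not nullable (ε ∉ FIRST(C)), so stop here.
FIRST(C c n) = { ',', 'c', 'y' }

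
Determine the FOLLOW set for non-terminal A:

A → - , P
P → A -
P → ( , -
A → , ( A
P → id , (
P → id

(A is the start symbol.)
To compute FOLLOW(A), find every occurrence of A on a right-hand side N → α A β: add FIRST(β) \ {ε}, and if β is empty or nullable also add FOLLOW(N). Iterate to a fixed point.

A is the start symbol, so $ ∈ FOLLOW(A).
In P → A -: A is followed by '-', add FIRST('-') \ {ε} = { '-' }
In A → , ( A: A is at the end; this adds FOLLOW(A) to itself — nothing new

Taking the union: FOLLOW(A) = { $, '-' }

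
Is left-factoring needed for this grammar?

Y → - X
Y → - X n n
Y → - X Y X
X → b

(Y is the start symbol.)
Yes, Y has productions with common prefix '- X'

Left-factoring is needed when two productions for the same non-terminal
share a common prefix on the right-hand side.

Productions for Y:
  Y → - X
  Y → - X n n
  Y → - X Y X

Found common prefix '- X' in productions for Y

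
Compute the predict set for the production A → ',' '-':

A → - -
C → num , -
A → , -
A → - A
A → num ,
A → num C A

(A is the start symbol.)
{ ',' }

PREDICT(A → ',' '-') = (FIRST(RHS) \ {ε}) ∪ (FOLLOW(A) if ε ∈ FIRST(RHS), i.e. RHS ⇒* ε)
FIRST(',' '-') = { ',' }
ε ∉ FIRST(',' '-'), so FOLLOW(A) is not added.
PREDICT(A → ',' '-') = { ',' }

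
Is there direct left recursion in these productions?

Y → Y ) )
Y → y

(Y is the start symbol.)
Direct left recursion occurs when N → N α for some non-terminal N (the right-hand side begins with the left-hand side itself).

Y → Y ) ): LEFT RECURSIVE (starts with Y)
Y → y: starts with y

The grammar has direct left recursion on: Y.

Answer: Yes, Y is left-recursive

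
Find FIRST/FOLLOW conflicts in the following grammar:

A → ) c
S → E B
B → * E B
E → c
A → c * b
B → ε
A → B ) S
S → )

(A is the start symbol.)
Nullable non-terminals: B.

B: nullable alternative(s) B → ε; FOLLOW(B) = { $, ')' }
  B → * E B: FIRST \ {ε} = { '*' } — disjoint from FOLLOW(B)
  B → ε: FIRST \ {ε} = { } — this is the only nullable alternative, skip

A, E, S have no nullable alternative, so no FIRST/FOLLOW check is needed there.

No FIRST/FOLLOW conflicts found.

Answer: No FIRST/FOLLOW conflicts.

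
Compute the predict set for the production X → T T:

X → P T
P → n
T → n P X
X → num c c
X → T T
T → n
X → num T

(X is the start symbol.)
{ 'n' }

PREDICT(X → T T) = (FIRST(RHS) \ {ε}) ∪ (FOLLOW(X) if ε ∈ FIRST(RHS), i.e. RHS ⇒* ε)
FIRST(T) = { 'n' }
FIRST(T T) = { 'n' }
ε ∉ FIRST(T T), so FOLLOW(X) is not added.
PREDICT(X → T T) = { 'n' }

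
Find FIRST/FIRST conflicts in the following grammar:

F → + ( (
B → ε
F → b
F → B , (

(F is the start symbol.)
No FIRST/FIRST conflicts.

A FIRST/FIRST conflict occurs when two productions N → α and N → β for the same non-terminal have FIRST(α) ∩ FIRST(β) ≠ ∅ (with ε ∈ FIRST of a nullable right-hand side, so two nullable alternatives also conflict).

FIRST sets of the non-terminals at (or reachable through a nullable prefix from) the front of some alternative:
  FIRST(B) = { ε }

Productions for F:
  F → + ( (: FIRST = { '+' }
  F → b: FIRST = { 'b' }
  F → B , (: FIRST = { ',' }
B has only one production, so no FIRST/FIRST conflict is possible there.

All alternatives of each non-terminal have pairwise disjoint FIRST sets.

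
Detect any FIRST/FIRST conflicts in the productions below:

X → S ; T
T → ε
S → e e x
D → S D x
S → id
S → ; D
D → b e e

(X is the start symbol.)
A FIRST/FIRST conflict occurs when two productions N → α and N → β for the same non-terminal have FIRST(α) ∩ FIRST(β) ≠ ∅ (with ε ∈ FIRST of a nullable right-hand side, so two nullable alternatives also conflict).

FIRST sets of the non-terminals at (or reachable through a nullable prefix from) the front of some alternative:
  FIRST(S) = { ';', 'e', 'id' }

Productions for S:
  S → e e x: FIRST = { 'e' }
  S → id: FIRST = { 'id' }
  S → ; D: FIRST = { ';' }
Productions for D:
  D → S D x: FIRST = { ';', 'e', 'id' }
  D → b e e: FIRST = { 'b' }
X, T have only one production, so no FIRST/FIRST conflict is possible there.

All alternatives of each non-terminal have pairwise disjoint FIRST sets.

Answer: No FIRST/FIRST conflicts.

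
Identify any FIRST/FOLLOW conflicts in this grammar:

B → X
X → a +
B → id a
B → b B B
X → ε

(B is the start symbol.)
A FIRST/FOLLOW conflict occurs when a non-terminal N has a nullable alternative N → β (β ⇒* ε) and another alternative N → α with FIRST(α) ∩ FOLLOW(N) ≠ ∅: on such a lookahead the parser cannot decide between expanding α and letting N vanish via β.

Nullable non-terminals: B, X.
FIRST sets used below: FIRST(X) = { 'a', ε }

B: nullable alternative(s) B → X; FOLLOW(B) = { $, 'a', 'b', 'id' }
  B → X: FIRST \ {ε} = { 'a' } — this is the only nullable alternative, skip
  B → id a: FIRST \ {ε} = { 'id' } — overlaps FOLLOW(B) on { 'id' }: CONFLICT
  B → b B B: FIRST \ {ε} = { 'b' } — overlaps FOLLOW(B) on { 'b' }: CONFLICT

X: nullable alternative(s) X → ε; FOLLOW(X) = { $, 'a', 'b', 'id' }
  X → a +: FIRST \ {ε} = { 'a' } — overlaps FOLLOW(X) on { 'a' }: CONFLICT
  X → ε: FIRST \ {ε} = { } — this is the only nullable alternative, skip

So the grammar has 3 FIRST/FOLLOW conflicts (marked CONFLICT above).

Answer: Yes. B → id a with FOLLOW(B) on { 'id' }; B → b B B with FOLLOW(B) on { 'b' }; X → a '+' with FOLLOW(X) on { 'a' }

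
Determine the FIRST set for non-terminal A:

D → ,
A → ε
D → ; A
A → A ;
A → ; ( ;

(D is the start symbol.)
{ ';', ε }

To compute FIRST(A), examine every production with A on the left-hand side, reading each right-hand side left to right until a non-nullable symbol is reached.

From A → ε:
  - ε-production, so ε ∈ FIRST(A)
From A → A ;:
  - A is the symbol being defined: contributes nothing new
    A is nullable, so continue to the next symbol
  - ';' is a terminal: add ';' and stop
From A → ; ( ;:
  - ';' is a terminal: add ';' and stop

Collecting: FIRST(A) = { ';', ε }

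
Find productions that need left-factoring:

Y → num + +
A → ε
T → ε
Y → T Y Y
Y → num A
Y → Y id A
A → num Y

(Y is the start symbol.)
Yes, Y has productions with common prefix 'num'

Left-factoring is needed when two productions for the same non-terminal
share a common prefix on the right-hand side.

Productions for Y:
  Y → num + +
  Y → T Y Y
  Y → num A
  Y → Y id A
Productions for A:
  A → ε
  A → num Y

Found common prefix 'num' in productions for Y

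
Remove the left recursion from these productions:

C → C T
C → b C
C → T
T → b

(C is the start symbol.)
C is directly left-recursive. The standard transformation for
  A → A α₁ | ... | A α_m | β₁ | ... | β_n
is
  A  → β₁ A' | ... | β_n A'
  A' → α₁ A' | ... | α_m A' | ε

C → b C becomes C → b C C'
C → T becomes C → T C'
C → C T becomes C' → T C'
Add C' → ε

Productions for other non-terminals are unchanged:
  T → b

Resulting grammar:
C → b C C'
C → T C'
C' → T C'
C' → ε
T → b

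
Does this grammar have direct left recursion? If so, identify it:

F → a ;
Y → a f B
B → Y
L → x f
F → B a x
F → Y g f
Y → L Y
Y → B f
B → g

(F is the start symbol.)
F → a ;: starts with a
Y → a f B: starts with a
B → Y: starts with Y
L → x f: starts with x
F → B a x: starts with B
F → Y g f: starts with Y
Y → L Y: starts with L
Y → B f: starts with B
B → g: starts with g

No direct left recursion found.

Answer: No direct left recursion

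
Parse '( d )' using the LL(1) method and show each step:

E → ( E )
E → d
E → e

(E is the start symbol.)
LL(1) parsing maintains a stack (initially the start symbol over $) and the input. At each step: if the stack top is a terminal, match it against the current input token; if it is a non-terminal N, replace it with the RHS of M[N, lookahead] (the unique production whose predict set contains the lookahead).

Stack is shown with the top on the left.

Stack    Input    Action
------------------------
E $      ( d ) $  output E → ( E )
( E ) $  ( d ) $  match '('
E ) $    d ) $    output E → d
d ) $    d ) $    match 'd'
) $      ) $      match ')'
$        $        accept

The string is accepted.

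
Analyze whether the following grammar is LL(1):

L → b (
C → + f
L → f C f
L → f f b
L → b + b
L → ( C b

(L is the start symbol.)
For L:
  PREDICT(L → b '(') = { 'b' }
  PREDICT(L → f C f) = { 'f' }
  PREDICT(L → f f b) = { 'f' }
  PREDICT(L → b '+' b) = { 'b' }
  PREDICT(L → '(' C b) = { '(' }
C has a single production, so nothing to check there.

Conflict found: Predict set conflict for L: { 'b' }
The grammar is NOT LL(1).

Answer: No. Predict set conflict for L: { 'b' }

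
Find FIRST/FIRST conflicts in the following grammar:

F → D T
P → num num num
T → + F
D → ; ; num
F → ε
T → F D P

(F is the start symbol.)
A FIRST/FIRST conflict occurs when two productions N → α and N → β for the same non-terminal have FIRST(α) ∩ FIRST(β) ≠ ∅ (with ε ∈ FIRST of a nullable right-hand side, so two nullable alternatives also conflict).

FIRST sets of the non-terminals at (or reachable through a nullable prefix from) the front of some alternative:
  FIRST(D) = { ';' }
  FIRST(F) = { ';', ε }

Productions for F:
  F → D T: FIRST = { ';' }
  F → ε: FIRST = { ε }
Productions for T:
  T → + F: FIRST = { '+' }
  T → F D P: FIRST = { ';' }
P, D have only one production, so no FIRST/FIRST conflict is possible there.

All alternatives of each non-terminal have pairwise disjoint FIRST sets.

Answer: No FIRST/FIRST conflicts.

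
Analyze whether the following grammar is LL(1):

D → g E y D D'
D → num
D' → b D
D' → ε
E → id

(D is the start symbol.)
No. Predict set conflict for D': { 'b' }

A grammar is LL(1) if for each non-terminal N with multiple productions, the predict sets of those productions are pairwise disjoint, where PREDICT(N → α) = (FIRST(α) \ {ε}) ∪ (FOLLOW(N) if α ⇒* ε).

Relevant sets:
  FOLLOW(D') = { $, 'b' }

For D:
  PREDICT(D → g E y D D') = { 'g' }
  PREDICT(D → num) = { 'num' }
For D':
  PREDICT(D' → b D) = { 'b' }
  PREDICT(D' → ε) = { $, 'b' }
E has a single production, so nothing to check there.

Conflict found: Predict set conflict for D': { 'b' }
The grammar is NOT LL(1).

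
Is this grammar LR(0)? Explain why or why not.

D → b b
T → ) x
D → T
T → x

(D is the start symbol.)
A grammar is LR(0) if no state in the canonical LR(0) collection has:
  - both a shift item (dot before a terminal) and a complete item (shift-reduce conflict), or
  - two or more complete items (reduce-reduce conflict; the accept item [D' → D .] counts as a complete item here).

Augment with D' → D and build the canonical LR(0) collection (I0 = CLOSURE({[D' → . D]}), then GOTO on every symbol after a dot until no new states appear). It has 8 states:
  I0: { [D → . T], [D → . b b], [D' → . D], [T → . ) x], [T → . x] }  — shift
  I1: { [T → ) . x] }  — shift
  I2: { [D' → D .] }  — accept
  I3: { [D → T .] }  — reduce
  I4: { [D → b . b] }  — shift
  I5: { [T → x .] }  — reduce
  I6: { [D → b b .] }  — reduce
  I7: { [T → ) x .] }  — reduce

Every state is either a pure shift/goto state or contains exactly one complete item and nothing to shift — no conflicts. The grammar is LR(0).

Answer: Yes, the grammar is LR(0)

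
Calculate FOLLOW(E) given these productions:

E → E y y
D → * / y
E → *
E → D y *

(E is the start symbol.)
E is the start symbol, so $ ∈ FOLLOW(E).
In E → E y y: E is followed by y y, add FIRST(y y) \ {ε} = { 'y' }

Taking the union: FOLLOW(E) = { $, 'y' }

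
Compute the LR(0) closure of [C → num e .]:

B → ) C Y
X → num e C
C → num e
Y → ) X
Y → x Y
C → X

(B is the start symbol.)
{ [C → num e .] }

To compute CLOSURE, for each item [A → α.Bβ] where B is a non-terminal, add [B → .γ] for all productions B → γ; repeat for the newly added items until nothing changes.

Start with: [C → num e .]
The dot is at the end, so nothing is added.

CLOSURE = { [C → num e .] }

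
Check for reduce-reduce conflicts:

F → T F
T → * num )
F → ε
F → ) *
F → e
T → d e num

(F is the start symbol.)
No reduce-reduce conflicts

A reduce-reduce conflict occurs when an LR(0) state has two complete items [A → α .] and [B → β .] — both call for a reduction, and with no lookahead the parser cannot choose between them.

Augment with F' → F and build the canonical LR(0) collection (I0 = CLOSURE({[F' → . F]}), then GOTO on every symbol after a dot until no new states appear). It has 13 states:
  I0: { [F → . ) *], [F → . T F], [F → . e], [F → .], [F' → . F], [T → . * num )], [T → . d e num] }  — shift, reduce
  I1: { [F → ) . *] }  — shift
  I2: { [T → * . num )] }  — shift
  I3: { [F' → F .] }  — accept
  I4: { [F → . ) *], [F → . T F], [F → . e], [F → .], [F → T . F], [T → . * num )], [T → . d e num] }  — shift, reduce
  I5: { [T → d . e num] }  — shift
  I6: { [F → e .] }  — reduce
  I7: { [T → d e . num] }  — shift
  I8: { [T → d e num .] }  — reduce
  I9: { [F → T F .] }  — reduce
  I10: { [T → * num . )] }  — shift
  I11: { [T → * num ) .] }  — reduce
  I12: { [F → ) * .] }  — reduce

No state contains more than one complete item.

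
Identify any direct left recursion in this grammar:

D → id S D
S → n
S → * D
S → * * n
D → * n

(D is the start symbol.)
No direct left recursion

Direct left recursion occurs when N → N α for some non-terminal N (the right-hand side begins with the left-hand side itself).

D → id S D: starts with id
S → n: starts with n
S → * D: starts with '*'
S → * * n: starts with '*'
D → * n: starts with '*'

No direct left recursion found.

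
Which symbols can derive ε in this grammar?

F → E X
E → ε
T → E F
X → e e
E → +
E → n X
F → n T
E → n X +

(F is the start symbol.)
ε-productions: E → ε
So E is immediately nullable.
No further non-terminal can be added: every production for the remaining non-terminals contains a terminal or a non-nullable non-terminal.
Nullable = { 'E' }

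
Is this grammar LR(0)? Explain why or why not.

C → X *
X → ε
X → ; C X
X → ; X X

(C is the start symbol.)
No. Shift-reduce conflict between [X → .] and [X → . ; C X]

Augment with C' → C and build the canonical LR(0) collection (I0 = CLOSURE({[C' → . C]}), then GOTO on every symbol after a dot until no new states appear). It has 9 states:
  I0: { [C → . X *], [C' → . C], [X → . ; C X], [X → . ; X X], [X → .] }  — shift, reduce
  I1: { [C → . X *], [X → . ; C X], [X → . ; X X], [X → .], [X → ; . C X], [X → ; . X X] }  — shift, reduce
  I2: { [C' → C .] }  — accept
  I3: { [C → X . *] }  — shift
  I4: { [C → X * .] }  — reduce
  I5: { [X → . ; C X], [X → . ; X X], [X → .], [X → ; C . X] }  — shift, reduce
  I6: { [C → X . *], [X → . ; C X], [X → . ; X X], [X → .], [X → ; X . X] }  — shift, reduce
  I7: { [X → ; X X .] }  — reduce
  I8: { [X → ; C X .] }  — reduce

Conflict in state I0:
  Shift-reduce conflict between [X → .] and [X → . ; C X]
So the grammar is NOT LR(0).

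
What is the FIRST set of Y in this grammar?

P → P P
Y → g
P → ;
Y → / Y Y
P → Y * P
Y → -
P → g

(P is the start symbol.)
From Y → g:
  - g is a terminal: add 'g' and stop
From Y → / Y Y:
  - '/' is a terminal: add '/' and stop
From Y → -:
  - '-' is a terminal: add '-' and stop

Collecting: FIRST(Y) = { '-', '/', 'g' }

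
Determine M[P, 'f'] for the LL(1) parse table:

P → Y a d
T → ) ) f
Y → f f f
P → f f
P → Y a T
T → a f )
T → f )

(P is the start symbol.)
P → Y a d, P → f f, P → Y a T

To find M[P, 'f'], we find productions for P where 'f' is in the predict set (PREDICT(N → α) = (FIRST(α) \ {ε}) ∪ (FOLLOW(N) if α ⇒* ε)).

Relevant sets:
  FIRST(Y) = { 'f' }

P → Y a d: PREDICT = { 'f' }
  'f' is in predict set, so this production goes in M[P, 'f']
P → f f: PREDICT = { 'f' }
  'f' is in predict set, so this production goes in M[P, 'f']
P → Y a T: PREDICT = { 'f' }
  'f' is in predict set, so this production goes in M[P, 'f']

M[P, 'f'] = P → Y a d, P → f f, P → Y a T  (a multiply-defined cell — the grammar is not LL(1))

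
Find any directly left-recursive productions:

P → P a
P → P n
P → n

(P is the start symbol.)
Yes, P is left-recursive

Direct left recursion occurs when N → N α for some non-terminal N (the right-hand side begins with the left-hand side itself).

P → P a: LEFT RECURSIVE (starts with P)
P → P n: LEFT RECURSIVE (starts with P)
P → n: starts with n

The grammar has direct left recursion on: P.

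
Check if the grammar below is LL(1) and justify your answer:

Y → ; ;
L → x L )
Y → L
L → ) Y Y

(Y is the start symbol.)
A grammar is LL(1) if for each non-terminal N with multiple productions, the predict sets of those productions are pairwise disjoint, where PREDICT(N → α) = (FIRST(α) \ {ε}) ∪ (FOLLOW(N) if α ⇒* ε).

Relevant sets:
  FIRST(L) = { ')', 'x' }

For Y:
  PREDICT(Y → ';' ';') = { ';' }
  PREDICT(Y → L) = { ')', 'x' }
For L:
  PREDICT(L → x L ')') = { 'x' }
  PREDICT(L → ')' Y Y) = { ')' }

All predict sets are disjoint. The grammar IS LL(1).

Answer: Yes, the grammar is LL(1).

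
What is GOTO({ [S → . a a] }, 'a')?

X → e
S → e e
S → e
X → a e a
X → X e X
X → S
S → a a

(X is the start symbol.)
GOTO(I, 'a') = CLOSURE({ [A → αX.β] : [A → α.Xβ] ∈ I, X = 'a' })

Items with dot before 'a', with the dot advanced:
  [S → . a a] → [S → a . a]
Closure adds nothing (no advanced item has the dot before a non-terminal).

GOTO = { [S → a . a] }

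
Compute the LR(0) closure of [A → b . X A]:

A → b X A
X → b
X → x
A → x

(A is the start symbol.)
To compute CLOSURE, for each item [A → α.Bβ] where B is a non-terminal, add [B → .γ] for all productions B → γ; repeat for the newly added items until nothing changes.

Start with: [A → b . X A]
  [A → b . X A] has the dot before X: add [X → . b], [X → . x]
No further items can be added.

CLOSURE = { [A → b . X A], [X → . b], [X → . x] }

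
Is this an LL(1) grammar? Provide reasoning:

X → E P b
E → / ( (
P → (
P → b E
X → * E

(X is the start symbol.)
Yes, the grammar is LL(1).

Relevant sets:
  FIRST(E) = { '/' }

For X:
  PREDICT(X → E P b) = { '/' }
  PREDICT(X → '*' E) = { '*' }
For P:
  PREDICT(P → '(') = { '(' }
  PREDICT(P → b E) = { 'b' }
E has a single production, so nothing to check there.

All predict sets are disjoint. The grammar IS LL(1).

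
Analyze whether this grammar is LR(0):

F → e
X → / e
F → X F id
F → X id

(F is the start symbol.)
Yes, the grammar is LR(0)

A grammar is LR(0) if no state in the canonical LR(0) collection has:
  - both a shift item (dot before a terminal) and a complete item (shift-reduce conflict), or
  - two or more complete items (reduce-reduce conflict; the accept item [F' → F .] counts as a complete item here).

Augment with F' → F and build the canonical LR(0) collection (I0 = CLOSURE({[F' → . F]}), then GOTO on every symbol after a dot until no new states appear). It has 9 states:
  I0: { [F → . X F id], [F → . X id], [F → . e], [F' → . F], [X → . / e] }  — shift
  I1: { [X → / . e] }  — shift
  I2: { [F' → F .] }  — accept
  I3: { [F → . X F id], [F → . X id], [F → . e], [F → X . F id], [F → X . id], [X → . / e] }  — shift
  I4: { [F → e .] }  — reduce
  I5: { [F → X F . id] }  — shift
  I6: { [F → X id .] }  — reduce
  I7: { [F → X F id .] }  — reduce
  I8: { [X → / e .] }  — reduce

Every state is either a pure shift/goto state or contains exactly one complete item and nothing to shift — no conflicts. The grammar is LR(0).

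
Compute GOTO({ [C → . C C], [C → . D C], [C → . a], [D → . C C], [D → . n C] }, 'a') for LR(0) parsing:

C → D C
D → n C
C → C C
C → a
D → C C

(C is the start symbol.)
GOTO(I, 'a') = CLOSURE({ [A → αX.β] : [A → α.Xβ] ∈ I, X = 'a' })

Items with dot before 'a', with the dot advanced:
  [C → . a] → [C → a .]
Closure adds nothing (no advanced item has the dot before a non-terminal).

GOTO = { [C → a .] }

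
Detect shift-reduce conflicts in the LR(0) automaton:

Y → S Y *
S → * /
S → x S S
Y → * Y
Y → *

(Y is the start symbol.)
Yes — I1: [Y → * .] vs [S → . * /]

Augment with Y' → Y and build the canonical LR(0) collection (I0 = CLOSURE({[Y' → . Y]}), then GOTO on every symbol after a dot until no new states appear). It has 12 states:
  I0: { [S → . * /], [S → . x S S], [Y → . * Y], [Y → . *], [Y → . S Y *], [Y' → . Y] }  — shift
  I1: { [S → * . /], [S → . * /], [S → . x S S], [Y → * . Y], [Y → * .], [Y → . * Y], [Y → . *], [Y → . S Y *] }  — shift, reduce
  I2: { [S → . * /], [S → . x S S], [Y → . * Y], [Y → . *], [Y → . S Y *], [Y → S . Y *] }  — shift
  I3: { [Y' → Y .] }  — accept
  I4: { [S → . * /], [S → . x S S], [S → x . S S] }  — shift
  I5: { [S → * . /] }  — shift
  I6: { [S → . * /], [S → . x S S], [S → x S . S] }  — shift
  I7: { [S → x S S .] }  — reduce
  I8: { [S → * / .] }  — reduce
  I9: { [Y → S Y . *] }  — shift
  I10: { [Y → S Y * .] }  — reduce
  I11: { [Y → * Y .] }  — reduce

I1 contains reduce item [Y → * .] and shift items [S → . * /], [S → * . /], [S → . x S S], [Y → . *], [Y → . * Y] — shift-reduce conflict.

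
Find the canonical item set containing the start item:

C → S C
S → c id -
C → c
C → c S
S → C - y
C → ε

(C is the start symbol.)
{ [C → . S C], [C → . c S], [C → . c], [C → .], [C' → . C], [S → . C - y], [S → . c id -] }

First, augment the grammar with C' → C
I₀ = CLOSURE({ [C' → . C] }):
  [C' → . C] has the dot before C: add [C → . S C], [C → . c], [C → . c S], [C → .]
  [C → . S C] has the dot before S: add [S → . c id -], [S → . C - y]
No further items can be added.

I₀ = { [C → . S C], [C → . c S], [C → . c], [C → .], [C' → . C], [S → . C - y], [S → . c id -] }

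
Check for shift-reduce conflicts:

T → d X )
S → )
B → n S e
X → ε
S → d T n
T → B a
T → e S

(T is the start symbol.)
A shift-reduce conflict occurs when an LR(0) state has both:
  - a complete (reduce) item [A → α .] (dot at the end), and
  - a shift item [B → β . c γ] (dot before a terminal).

Augment with T' → T and build the canonical LR(0) collection (I0 = CLOSURE({[T' → . T]}), then GOTO on every symbol after a dot until no new states appear). It has 16 states:
  I0: { [B → . n S e], [T → . B a], [T → . d X )], [T → . e S], [T' → . T] }  — shift
  I1: { [T → B . a] }  — shift
  I2: { [T' → T .] }  — accept
  I3: { [T → d . X )], [X → .] }  — reduce
  I4: { [S → . )], [S → . d T n], [T → e . S] }  — shift
  I5: { [B → n . S e], [S → . )], [S → . d T n] }  — shift
  I6: { [S → ) .] }  — reduce
  I7: { [B → n S . e] }  — shift
  I8: { [B → . n S e], [S → d . T n], [T → . B a], [T → . d X )], [T → . e S] }  — shift
  I9: { [S → d T . n] }  — shift
  I10: { [S → d T n .] }  — reduce
  I11: { [B → n S e .] }  — reduce
  I12: { [T → e S .] }  — reduce
  I13: { [T → d X . )] }  — shift
  I14: { [T → d X ) .] }  — reduce
  I15: { [T → B a .] }  — reduce

No state contains both a complete item and a shift item.

Answer: No shift-reduce conflicts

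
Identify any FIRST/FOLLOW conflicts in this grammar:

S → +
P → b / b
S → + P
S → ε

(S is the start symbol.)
A FIRST/FOLLOW conflict occurs when a non-terminal N has a nullable alternative N → β (β ⇒* ε) and another alternative N → α with FIRST(α) ∩ FOLLOW(N) ≠ ∅: on such a lookahead the parser cannot decide between expanding α and letting N vanish via β.

Nullable non-terminals: S.

S: nullable alternative(s) S → ε; FOLLOW(S) = { $ }
  S → +: FIRST \ {ε} = { '+' } — disjoint from FOLLOW(S)
  S → + P: FIRST \ {ε} = { '+' } — disjoint from FOLLOW(S)
  S → ε: FIRST \ {ε} = { } — this is the only nullable alternative, skip

P has no nullable alternative, so no FIRST/FOLLOW check is needed there.

No FIRST/FOLLOW conflicts found.

Answer: No FIRST/FOLLOW conflicts.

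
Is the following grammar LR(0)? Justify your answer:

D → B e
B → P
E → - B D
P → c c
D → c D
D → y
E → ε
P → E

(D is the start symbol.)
A grammar is LR(0) if no state in the canonical LR(0) collection has:
  - both a shift item (dot before a terminal) and a complete item (shift-reduce conflict), or
  - two or more complete items (reduce-reduce conflict; the accept item [D' → D .] counts as a complete item here).

Augment with D' → D and build the canonical LR(0) collection (I0 = CLOSURE({[D' → . D]}), then GOTO on every symbol after a dot until no new states appear). It has 15 states:
  I0: { [B → . P], [D → . B e], [D → . c D], [D → . y], [D' → . D], [E → . - B D], [E → .], [P → . E], [P → . c c] }  — shift, reduce
  I1: { [B → . P], [E → - . B D], [E → . - B D], [E → .], [P → . E], [P → . c c] }  — shift, reduce
  I2: { [D → B . e] }  — shift
  I3: { [D' → D .] }  — accept
  I4: { [P → E .] }  — reduce
  I5: { [B → P .] }  — reduce
  I6: { [B → . P], [D → . B e], [D → . c D], [D → . y], [D → c . D], [E → . - B D], [E → .], [P → . E], [P → . c c], [P → c . c] }  — shift, reduce
  I7: { [D → y .] }  — reduce
  I8: { [D → c D .] }  — reduce
  I9: { [B → . P], [D → . B e], [D → . c D], [D → . y], [D → c . D], [E → . - B D], [E → .], [P → . E], [P → . c c], [P → c . c], [P → c c .] }  — shift, 2 reduces
  I10: { [D → B e .] }  — reduce
  I11: { [B → . P], [D → . B e], [D → . c D], [D → . y], [E → - B . D], [E → . - B D], [E → .], [P → . E], [P → . c c] }  — shift, reduce
  I12: { [P → c . c] }  — shift
  I13: { [P → c c .] }  — reduce
  I14: { [E → - B D .] }  — reduce

Conflict in state I0:
  Shift-reduce conflict between [E → .] and [D → . c D]
So the grammar is NOT LR(0).

Answer: No. Shift-reduce conflict between [E → .] and [D → . c D]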